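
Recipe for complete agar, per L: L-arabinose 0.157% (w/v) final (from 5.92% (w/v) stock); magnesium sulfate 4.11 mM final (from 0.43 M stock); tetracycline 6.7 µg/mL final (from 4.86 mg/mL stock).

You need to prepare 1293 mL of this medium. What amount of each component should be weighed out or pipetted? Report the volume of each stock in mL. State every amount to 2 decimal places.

L-arabinose 34.29 mL; magnesium sulfate 12.36 mL; tetracycline 1.78 mL

Working volume: 1293 mL = 1.293 L.
L-arabinose: dilute stock: 0.157% ÷ 5.92% × 1293 mL = 34.29 mL
magnesium sulfate: C1V1 = C2V2 → 4.11 mM × 1293 mL ÷ 430 mM = 12.36 mL
tetracycline: dilute stock: 6.7 µg/mL × 1293 mL ÷ 4860 µg/mL = 1.78 mL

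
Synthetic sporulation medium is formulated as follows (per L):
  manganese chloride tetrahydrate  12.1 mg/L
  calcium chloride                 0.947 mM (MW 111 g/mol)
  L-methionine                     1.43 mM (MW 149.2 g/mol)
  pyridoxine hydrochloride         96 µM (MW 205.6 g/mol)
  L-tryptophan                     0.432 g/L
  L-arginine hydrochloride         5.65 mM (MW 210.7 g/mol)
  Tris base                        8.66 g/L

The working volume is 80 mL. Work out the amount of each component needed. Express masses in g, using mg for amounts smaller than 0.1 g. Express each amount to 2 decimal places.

Working volume: 80 mL = 0.08 L.
manganese chloride tetrahydrate: 12.1 mg/L × 0.08 L = 0.97 mg
calcium chloride: 0.947 mmol/L × 111 mg/mmol × 0.08 L = 8.41 mg
L-methionine: 1.43 mmol/L × 149.2 mg/mmol × 0.08 L = 17.07 mg
pyridoxine hydrochloride: 96 µmol/L × 205.6 g/mol × 0.08 L ÷ 1000 = 1.58 mg
L-tryptophan: 0.432 g/L × 0.08 L = 0.03456 g = 34.56 mg
L-arginine hydrochloride: 5.65 mmol/L × 210.7 mg/mmol × 0.08 L = 95.24 mg
Tris base: 8.66 g/L × 0.08 L = 0.69 g

manganese chloride tetrahydrate 0.97 mg; calcium chloride 8.41 mg; L-methionine 17.07 mg; pyridoxine hydrochloride 1.58 mg; L-tryptophan 34.56 mg; L-arginine hydrochloride 95.24 mg; Tris base 0.69 g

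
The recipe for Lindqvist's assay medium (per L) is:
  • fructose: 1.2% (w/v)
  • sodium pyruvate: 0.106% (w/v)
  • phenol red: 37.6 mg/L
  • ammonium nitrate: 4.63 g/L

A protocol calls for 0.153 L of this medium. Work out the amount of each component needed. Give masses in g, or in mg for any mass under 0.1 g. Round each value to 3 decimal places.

Scale factor relative to 1 L: 0.153.
fructose: 1.2 g per 100 mL × 153 mL ÷ 100 = 1.836 g
sodium pyruvate: 0.106% w/v = 1.06 g/L → 1.06 × 0.153 L = 0.162 g
phenol red: 37.6 mg/L × 0.153 L = 5.753 mg
ammonium nitrate: 4.63 g/L × 0.153 L = 0.708 g

fructose 1.836 g; sodium pyruvate 0.162 g; phenol red 5.753 mg; ammonium nitrate 0.708 g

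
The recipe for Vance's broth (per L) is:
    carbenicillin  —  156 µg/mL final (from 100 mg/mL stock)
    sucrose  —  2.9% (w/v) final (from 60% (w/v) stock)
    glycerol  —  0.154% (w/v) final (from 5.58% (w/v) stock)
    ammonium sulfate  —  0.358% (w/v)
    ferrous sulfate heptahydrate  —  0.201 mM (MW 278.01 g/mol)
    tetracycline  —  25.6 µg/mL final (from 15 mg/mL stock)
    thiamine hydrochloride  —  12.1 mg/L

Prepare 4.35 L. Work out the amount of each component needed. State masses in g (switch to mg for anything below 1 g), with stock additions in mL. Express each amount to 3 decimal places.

Working volume: 4.35 L.
carbenicillin: V = C2·V2/C1 = 156 µg/mL × 4350 mL ÷ 100000 µg/mL = 6.786 mL
sucrose: C1V1 = C2V2 → 2.9% ÷ 60% × 4350 mL = 210.250 mL
glycerol: dilute stock: 0.154% ÷ 5.58% × 4350 mL = 120.054 mL
ammonium sulfate: 0.358% w/v = 3.58 g/L → 3.58 × 4.35 L = 15.573 g
ferrous sulfate heptahydrate: 0.201 mmol/L × 278.01 mg/mmol × 4.35 L = 243.078 mg
tetracycline: C1V1 = C2V2 → 25.6 µg/mL × 4350 mL ÷ 15000 µg/mL = 7.424 mL
thiamine hydrochloride: 12.1 mg/L × 4.35 L = 52.635 mg

carbenicillin 6.786 mL; sucrose 210.250 mL; glycerol 120.054 mL; ammonium sulfate 15.573 g; ferrous sulfate heptahydrate 243.078 mg; tetracycline 7.424 mL; thiamine hydrochloride 52.635 mg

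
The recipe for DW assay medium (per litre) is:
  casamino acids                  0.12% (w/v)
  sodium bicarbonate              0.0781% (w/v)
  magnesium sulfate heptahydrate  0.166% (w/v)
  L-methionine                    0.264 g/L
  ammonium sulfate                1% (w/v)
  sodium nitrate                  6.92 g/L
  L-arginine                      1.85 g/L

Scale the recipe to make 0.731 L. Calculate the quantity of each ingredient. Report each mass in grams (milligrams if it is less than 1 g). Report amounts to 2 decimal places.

casamino acids 877.20 mg; sodium bicarbonate 570.91 mg; magnesium sulfate heptahydrate 1.21 g; L-methionine 192.98 mg; ammonium sulfate 7.31 g; sodium nitrate 5.06 g; L-arginine 1.35 g

Working volume: 0.731 L.
casamino acids: 0.12% w/v = 1.2 g/L → 1.2 × 0.731 L = 0.8772 g = 877.20 mg
sodium bicarbonate: 0.0781 g per 100 mL × 731 mL ÷ 100 = 0.570911 g = 570.91 mg
magnesium sulfate heptahydrate: 0.166 g per 100 mL × 731 mL ÷ 100 = 1.21 g
L-methionine: 0.264 g/L × 0.731 L = 0.192984 g = 192.98 mg
ammonium sulfate: 1% w/v = 10 g/L → 10 × 0.731 L = 7.31 g
sodium nitrate: 6.92 g/L × 0.731 L = 5.06 g
L-arginine: 1.85 g/L × 0.731 L = 1.35 g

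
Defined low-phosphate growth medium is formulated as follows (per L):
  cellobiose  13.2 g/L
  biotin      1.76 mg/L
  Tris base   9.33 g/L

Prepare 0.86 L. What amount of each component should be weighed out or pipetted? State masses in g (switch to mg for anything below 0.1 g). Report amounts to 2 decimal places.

cellobiose 11.35 g; biotin 1.51 mg; Tris base 8.02 g

Working volume: 0.86 L.
cellobiose: 13.2 g/L × 0.86 L = 11.35 g
biotin: 1.76 mg/L × 0.86 L = 1.51 mg
Tris base: 9.33 g/L × 0.86 L = 8.02 g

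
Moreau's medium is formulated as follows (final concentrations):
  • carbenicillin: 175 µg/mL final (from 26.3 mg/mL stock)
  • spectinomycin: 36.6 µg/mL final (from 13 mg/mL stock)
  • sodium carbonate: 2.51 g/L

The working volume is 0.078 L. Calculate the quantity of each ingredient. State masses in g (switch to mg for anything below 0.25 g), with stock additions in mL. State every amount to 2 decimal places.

carbenicillin 0.52 mL; spectinomycin 0.22 mL; sodium carbonate 195.78 mg

Working volume: 0.078 L.
carbenicillin: dilute stock: 175 µg/mL × 78 mL ÷ 26300 µg/mL = 0.52 mL
spectinomycin: C1V1 = C2V2 → 36.6 µg/mL × 78 mL ÷ 13000 µg/mL = 0.22 mL
sodium carbonate: 2.51 g/L × 0.078 L = 0.19578 g = 195.78 mg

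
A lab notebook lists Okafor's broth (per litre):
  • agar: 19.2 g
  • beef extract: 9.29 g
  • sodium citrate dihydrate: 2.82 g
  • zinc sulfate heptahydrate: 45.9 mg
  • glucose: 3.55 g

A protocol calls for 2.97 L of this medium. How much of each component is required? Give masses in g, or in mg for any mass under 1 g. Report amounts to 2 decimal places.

agar 57.02 g; beef extract 27.59 g; sodium citrate dihydrate 8.38 g; zinc sulfate heptahydrate 136.32 mg; glucose 10.54 g

Ratio of target to recipe volume: 2970 / 1000 = 2.97.
agar: 19.2 g × (2970 mL / 1000 mL) = 57.02 g
beef extract: 9.29 g × (2970 mL / 1000 mL) = 27.59 g
sodium citrate dihydrate: 2.82 g × (2970 mL / 1000 mL) = 8.38 g
zinc sulfate heptahydrate: 45.9 mg × (2970 mL / 1000 mL) = 136.32 mg
glucose: 3.55 g × (2970 mL / 1000 mL) = 10.54 g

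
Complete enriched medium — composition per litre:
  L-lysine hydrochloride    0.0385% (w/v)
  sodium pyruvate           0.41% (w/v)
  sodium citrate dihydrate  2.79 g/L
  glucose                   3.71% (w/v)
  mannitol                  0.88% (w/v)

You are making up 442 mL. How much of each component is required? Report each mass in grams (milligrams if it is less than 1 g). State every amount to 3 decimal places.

Target volume = 442 mL = 0.442 L.
L-lysine hydrochloride: 0.0385% w/v = 0.385 g/L → 0.385 × 0.442 L = 0.17017 g = 170.170 mg
sodium pyruvate: 0.41% w/v = 4.1 g/L → 4.1 × 0.442 L = 1.812 g
sodium citrate dihydrate: 2.79 g/L × 0.442 L = 1.233 g
glucose: 3.71% w/v = 37.1 g/L → 37.1 × 0.442 L = 16.398 g
mannitol: 0.88 g per 100 mL × 442 mL ÷ 100 = 3.890 g

L-lysine hydrochloride 170.170 mg; sodium pyruvate 1.812 g; sodium citrate dihydrate 1.233 g; glucose 16.398 g; mannitol 3.890 g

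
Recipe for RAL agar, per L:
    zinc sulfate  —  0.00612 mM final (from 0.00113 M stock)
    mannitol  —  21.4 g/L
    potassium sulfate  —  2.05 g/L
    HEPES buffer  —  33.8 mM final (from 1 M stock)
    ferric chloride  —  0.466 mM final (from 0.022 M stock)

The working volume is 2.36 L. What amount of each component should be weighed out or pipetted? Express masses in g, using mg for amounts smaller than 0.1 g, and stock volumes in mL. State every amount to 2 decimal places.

Working volume: 2.36 L.
zinc sulfate: C1V1 = C2V2 → 0.00612 mM × 2360 mL ÷ 1.13 mM = 12.78 mL
mannitol: 21.4 g/L × 2.36 L = 50.50 g
potassium sulfate: 2.05 g/L × 2.36 L = 4.84 g
HEPES buffer: V = C2·V2/C1 = 33.8 mM × 2360 mL ÷ 1000 mM = 79.77 mL
ferric chloride: dilute stock: 0.466 mM × 2360 mL ÷ 22 mM = 49.99 mL

zinc sulfate 12.78 mL; mannitol 50.50 g; potassium sulfate 4.84 g; HEPES buffer 79.77 mL; ferric chloride 49.99 mL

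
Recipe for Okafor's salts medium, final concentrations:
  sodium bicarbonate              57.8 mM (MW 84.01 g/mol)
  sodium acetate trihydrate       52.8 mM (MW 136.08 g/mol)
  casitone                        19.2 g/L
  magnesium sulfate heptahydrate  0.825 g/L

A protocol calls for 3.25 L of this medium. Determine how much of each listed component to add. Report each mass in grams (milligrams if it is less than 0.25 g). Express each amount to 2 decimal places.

Scale factor relative to 1 L: 3.25.
sodium bicarbonate: 57.8 mmol/L × 84.01 g/mol × 3.25 L ÷ 1000 = 15.78 g
sodium acetate trihydrate: 52.8 mmol/L × 136.08 g/mol × 3.25 L ÷ 1000 = 23.35 g
casitone: 19.2 g/L × 3.25 L = 62.40 g
magnesium sulfate heptahydrate: 0.825 g/L × 3.25 L = 2.68 g

sodium bicarbonate 15.78 g; sodium acetate trihydrate 23.35 g; casitone 62.40 g; magnesium sulfate heptahydrate 2.68 g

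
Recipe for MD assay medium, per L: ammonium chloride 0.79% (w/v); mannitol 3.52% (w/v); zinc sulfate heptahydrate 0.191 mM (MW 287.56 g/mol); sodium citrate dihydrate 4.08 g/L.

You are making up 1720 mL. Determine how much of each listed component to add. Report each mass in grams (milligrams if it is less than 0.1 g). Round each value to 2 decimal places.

ammonium chloride 13.59 g; mannitol 60.54 g; zinc sulfate heptahydrate 94.47 mg; sodium citrate dihydrate 7.02 g

Target volume = 1720 mL = 1.72 L.
ammonium chloride: 0.79 g per 100 mL × 1720 mL ÷ 100 = 13.59 g
mannitol: 3.52% w/v = 35.2 g/L → 35.2 × 1.72 L = 60.54 g
zinc sulfate heptahydrate: 0.191 mmol/L × 287.56 mg/mmol × 1.72 L = 94.47 mg
sodium citrate dihydrate: 4.08 g/L × 1.72 L = 7.02 g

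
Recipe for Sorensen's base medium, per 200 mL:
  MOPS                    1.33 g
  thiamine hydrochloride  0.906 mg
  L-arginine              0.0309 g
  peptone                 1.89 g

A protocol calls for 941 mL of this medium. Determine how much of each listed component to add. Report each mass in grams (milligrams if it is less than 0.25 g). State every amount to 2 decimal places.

MOPS 6.26 g; thiamine hydrochloride 4.26 mg; L-arginine 145.38 mg; peptone 8.89 g

Ratio of target to recipe volume: 941 / 200 = 4.705.
MOPS: 1.33 g × (941 mL / 200 mL) = 6.26 g
thiamine hydrochloride: 0.906 mg × (941 mL / 200 mL) = 4.26 mg
L-arginine: 0.0309 g × (941 mL / 200 mL) = 0.145384 g = 145.38 mg
peptone: 1.89 g × (941 mL / 200 mL) = 8.89 g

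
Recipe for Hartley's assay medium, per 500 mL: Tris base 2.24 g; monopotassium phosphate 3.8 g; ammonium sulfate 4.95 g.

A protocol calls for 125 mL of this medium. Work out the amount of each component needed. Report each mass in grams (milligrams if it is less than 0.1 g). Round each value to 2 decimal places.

Tris base 0.56 g; monopotassium phosphate 0.95 g; ammonium sulfate 1.24 g

Ratio of target to recipe volume: 125 / 500 = 0.25.
Tris base: 2.24 g × (125 mL / 500 mL) = 0.56 g
monopotassium phosphate: 3.8 g × (125 mL / 500 mL) = 0.95 g
ammonium sulfate: 4.95 g × (125 mL / 500 mL) = 1.24 g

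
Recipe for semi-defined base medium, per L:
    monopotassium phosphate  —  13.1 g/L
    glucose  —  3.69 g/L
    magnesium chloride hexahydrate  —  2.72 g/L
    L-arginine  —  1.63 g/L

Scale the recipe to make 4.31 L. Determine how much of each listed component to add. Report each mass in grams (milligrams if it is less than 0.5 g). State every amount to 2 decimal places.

Scale factor relative to 1 L: 4.31.
monopotassium phosphate: 13.1 g/L × 4.31 L = 56.46 g
glucose: 3.69 g/L × 4.31 L = 15.90 g
magnesium chloride hexahydrate: 2.72 g/L × 4.31 L = 11.72 g
L-arginine: 1.63 g/L × 4.31 L = 7.03 g

monopotassium phosphate 56.46 g; glucose 15.90 g; magnesium chloride hexahydrate 11.72 g; L-arginine 7.03 g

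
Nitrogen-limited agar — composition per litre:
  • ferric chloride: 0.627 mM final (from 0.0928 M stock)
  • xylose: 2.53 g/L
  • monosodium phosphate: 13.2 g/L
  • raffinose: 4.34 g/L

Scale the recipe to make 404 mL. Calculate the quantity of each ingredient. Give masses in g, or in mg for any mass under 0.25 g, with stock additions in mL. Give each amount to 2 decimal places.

ferric chloride 2.73 mL; xylose 1.02 g; monosodium phosphate 5.33 g; raffinose 1.75 g

Target volume = 404 mL = 0.404 L.
ferric chloride: dilute stock: 0.627 mM × 404 mL ÷ 92.8 mM = 2.73 mL
xylose: 2.53 g/L × 0.404 L = 1.02 g
monosodium phosphate: 13.2 g/L × 0.404 L = 5.33 g
raffinose: 4.34 g/L × 0.404 L = 1.75 g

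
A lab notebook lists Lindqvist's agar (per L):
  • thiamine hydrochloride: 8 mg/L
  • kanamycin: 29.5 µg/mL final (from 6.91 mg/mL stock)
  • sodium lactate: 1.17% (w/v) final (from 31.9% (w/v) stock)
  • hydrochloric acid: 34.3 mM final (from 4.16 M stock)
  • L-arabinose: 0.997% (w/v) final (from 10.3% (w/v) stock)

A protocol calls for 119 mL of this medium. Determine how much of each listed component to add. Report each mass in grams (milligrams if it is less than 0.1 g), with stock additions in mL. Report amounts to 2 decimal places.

thiamine hydrochloride 0.95 mg; kanamycin 0.51 mL; sodium lactate 4.36 mL; hydrochloric acid 0.98 mL; L-arabinose 11.52 mL

Scale factor relative to 1 L: 0.119.
thiamine hydrochloride: 8 mg/L × 0.119 L = 0.95 mg
kanamycin: V = C2·V2/C1 = 29.5 µg/mL × 119 mL ÷ 6910 µg/mL = 0.51 mL
sodium lactate: dilute stock: 1.17% ÷ 31.9% × 119 mL = 4.36 mL
hydrochloric acid: V = C2·V2/C1 = 34.3 mM × 119 mL ÷ 4160 mM = 0.98 mL
L-arabinose: dilute stock: 0.997% ÷ 10.3% × 119 mL = 11.52 mL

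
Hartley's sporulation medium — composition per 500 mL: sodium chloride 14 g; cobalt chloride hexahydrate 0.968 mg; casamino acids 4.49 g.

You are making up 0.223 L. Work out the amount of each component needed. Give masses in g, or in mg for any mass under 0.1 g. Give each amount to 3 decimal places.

sodium chloride 6.244 g; cobalt chloride hexahydrate 0.432 mg; casamino acids 2.003 g

Scale factor = 223 mL / 500 mL = 0.446.
sodium chloride: 14 g × (223 mL / 500 mL) = 6.244 g
cobalt chloride hexahydrate: 0.968 mg × (223 mL / 500 mL) = 0.432 mg
casamino acids: 4.49 g × (223 mL / 500 mL) = 2.003 g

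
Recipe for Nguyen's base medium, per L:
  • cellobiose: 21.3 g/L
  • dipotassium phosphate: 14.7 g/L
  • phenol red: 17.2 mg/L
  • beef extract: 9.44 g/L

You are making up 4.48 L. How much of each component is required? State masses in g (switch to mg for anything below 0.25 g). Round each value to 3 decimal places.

cellobiose 95.424 g; dipotassium phosphate 65.856 g; phenol red 77.056 mg; beef extract 42.291 g

Working volume: 4.48 L.
cellobiose: 21.3 g/L × 4.48 L = 95.424 g
dipotassium phosphate: 14.7 g/L × 4.48 L = 65.856 g
phenol red: 17.2 mg/L × 4.48 L = 77.056 mg
beef extract: 9.44 g/L × 4.48 L = 42.291 g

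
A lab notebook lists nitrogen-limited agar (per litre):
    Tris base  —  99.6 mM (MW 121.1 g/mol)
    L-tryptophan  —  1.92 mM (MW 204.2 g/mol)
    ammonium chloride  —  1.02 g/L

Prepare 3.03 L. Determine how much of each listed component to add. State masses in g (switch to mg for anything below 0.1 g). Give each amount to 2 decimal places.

Tris base 36.55 g; L-tryptophan 1.19 g; ammonium chloride 3.09 g

Scale factor relative to 1 L: 3.03.
Tris base: 99.6 mmol/L × 121.1 g/mol × 3.03 L ÷ 1000 = 36.55 g
L-tryptophan: 1.92 mmol/L × 204.2 g/mol × 3.03 L ÷ 1000 = 1.19 g
ammonium chloride: 1.02 g/L × 3.03 L = 3.09 g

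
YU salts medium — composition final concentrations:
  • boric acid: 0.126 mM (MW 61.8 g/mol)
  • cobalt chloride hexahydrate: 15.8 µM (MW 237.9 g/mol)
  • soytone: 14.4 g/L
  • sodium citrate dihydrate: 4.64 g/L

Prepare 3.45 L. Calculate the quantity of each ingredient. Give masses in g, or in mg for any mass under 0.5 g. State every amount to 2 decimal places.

boric acid 26.86 mg; cobalt chloride hexahydrate 12.97 mg; soytone 49.68 g; sodium citrate dihydrate 16.01 g

Working volume: 3.45 L.
boric acid: 0.126 mmol/L × 61.8 mg/mmol × 3.45 L = 26.86 mg
cobalt chloride hexahydrate: 15.8 µmol/L × 237.9 g/mol × 3.45 L ÷ 1000 = 12.97 mg
soytone: 14.4 g/L × 3.45 L = 49.68 g
sodium citrate dihydrate: 4.64 g/L × 3.45 L = 16.01 g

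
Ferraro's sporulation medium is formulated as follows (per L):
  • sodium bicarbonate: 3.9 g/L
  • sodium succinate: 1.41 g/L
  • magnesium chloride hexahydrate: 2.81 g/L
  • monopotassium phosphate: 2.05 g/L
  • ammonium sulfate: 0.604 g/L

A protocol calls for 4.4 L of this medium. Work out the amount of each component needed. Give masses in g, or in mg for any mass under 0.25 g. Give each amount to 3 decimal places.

sodium bicarbonate 17.160 g; sodium succinate 6.204 g; magnesium chloride hexahydrate 12.364 g; monopotassium phosphate 9.020 g; ammonium sulfate 2.658 g

Scale factor relative to 1 L: 4.4.
sodium bicarbonate: 3.9 g/L × 4.4 L = 17.160 g
sodium succinate: 1.41 g/L × 4.4 L = 6.204 g
magnesium chloride hexahydrate: 2.81 g/L × 4.4 L = 12.364 g
monopotassium phosphate: 2.05 g/L × 4.4 L = 9.020 g
ammonium sulfate: 0.604 g/L × 4.4 L = 2.658 g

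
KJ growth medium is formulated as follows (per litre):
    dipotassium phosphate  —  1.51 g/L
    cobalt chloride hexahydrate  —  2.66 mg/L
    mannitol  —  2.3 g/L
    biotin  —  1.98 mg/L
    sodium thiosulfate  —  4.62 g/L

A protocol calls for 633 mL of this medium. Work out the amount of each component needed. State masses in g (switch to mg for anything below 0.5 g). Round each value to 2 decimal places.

dipotassium phosphate 0.96 g; cobalt chloride hexahydrate 1.68 mg; mannitol 1.46 g; biotin 1.25 mg; sodium thiosulfate 2.92 g

Scale factor relative to 1 L: 0.633.
dipotassium phosphate: 1.51 g/L × 0.633 L = 0.96 g
cobalt chloride hexahydrate: 2.66 mg/L × 0.633 L = 1.68 mg
mannitol: 2.3 g/L × 0.633 L = 1.46 g
biotin: 1.98 mg/L × 0.633 L = 1.25 mg
sodium thiosulfate: 4.62 g/L × 0.633 L = 2.92 g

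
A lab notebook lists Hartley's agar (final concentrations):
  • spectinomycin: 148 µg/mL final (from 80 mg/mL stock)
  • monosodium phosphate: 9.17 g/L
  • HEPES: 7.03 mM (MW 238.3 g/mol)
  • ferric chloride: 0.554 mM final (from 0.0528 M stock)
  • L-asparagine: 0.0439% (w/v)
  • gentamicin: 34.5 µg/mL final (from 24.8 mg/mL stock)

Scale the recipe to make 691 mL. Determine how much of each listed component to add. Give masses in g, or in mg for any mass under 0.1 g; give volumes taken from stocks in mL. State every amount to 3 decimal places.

Scale factor relative to 1 L: 0.691.
spectinomycin: V = C2·V2/C1 = 148 µg/mL × 691 mL ÷ 80000 µg/mL = 1.278 mL
monosodium phosphate: 9.17 g/L × 0.691 L = 6.336 g
HEPES: 7.03 mmol/L × 238.3 g/mol × 0.691 L ÷ 1000 = 1.158 g
ferric chloride: dilute stock: 0.554 mM × 691 mL ÷ 52.8 mM = 7.250 mL
L-asparagine: 0.0439 g per 100 mL × 691 mL ÷ 100 = 0.303 g
gentamicin: C1V1 = C2V2 → 34.5 µg/mL × 691 mL ÷ 24800 µg/mL = 0.961 mL

spectinomycin 1.278 mL; monosodium phosphate 6.336 g; HEPES 1.158 g; ferric chloride 7.250 mL; L-asparagine 0.303 g; gentamicin 0.961 mL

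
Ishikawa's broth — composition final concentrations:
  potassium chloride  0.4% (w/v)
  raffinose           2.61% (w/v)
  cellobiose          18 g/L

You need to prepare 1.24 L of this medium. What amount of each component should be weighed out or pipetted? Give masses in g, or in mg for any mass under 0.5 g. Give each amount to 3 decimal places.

potassium chloride 4.960 g; raffinose 32.364 g; cellobiose 22.320 g

Scale factor relative to 1 L: 1.24.
potassium chloride: 0.4 g per 100 mL × 1240 mL ÷ 100 = 4.960 g
raffinose: 2.61 g per 100 mL × 1240 mL ÷ 100 = 32.364 g
cellobiose: 18 g/L × 1.24 L = 22.320 g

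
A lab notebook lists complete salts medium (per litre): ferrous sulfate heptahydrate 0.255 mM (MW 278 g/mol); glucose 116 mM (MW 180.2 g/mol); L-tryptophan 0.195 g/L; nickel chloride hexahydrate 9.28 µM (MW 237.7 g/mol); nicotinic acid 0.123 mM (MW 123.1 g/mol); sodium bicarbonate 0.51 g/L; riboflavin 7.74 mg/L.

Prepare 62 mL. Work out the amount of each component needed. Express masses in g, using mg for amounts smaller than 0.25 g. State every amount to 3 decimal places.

ferrous sulfate heptahydrate 4.395 mg; glucose 1.296 g; L-tryptophan 12.090 mg; nickel chloride hexahydrate 0.137 mg; nicotinic acid 0.939 mg; sodium bicarbonate 31.620 mg; riboflavin 0.480 mg

Scale factor relative to 1 L: 0.062.
ferrous sulfate heptahydrate: 0.255 mmol/L × 278 mg/mmol × 0.062 L = 4.395 mg
glucose: 116 mmol/L × 180.2 g/mol × 0.062 L ÷ 1000 = 1.296 g
L-tryptophan: 0.195 g/L × 0.062 L = 0.01209 g = 12.090 mg
nickel chloride hexahydrate: 9.28 µmol/L × 237.7 g/mol × 0.062 L ÷ 1000 = 0.137 mg
nicotinic acid: 0.123 mmol/L × 123.1 mg/mmol × 0.062 L = 0.939 mg
sodium bicarbonate: 0.51 g/L × 0.062 L = 0.03162 g = 31.620 mg
riboflavin: 7.74 mg/L × 0.062 L = 0.480 mg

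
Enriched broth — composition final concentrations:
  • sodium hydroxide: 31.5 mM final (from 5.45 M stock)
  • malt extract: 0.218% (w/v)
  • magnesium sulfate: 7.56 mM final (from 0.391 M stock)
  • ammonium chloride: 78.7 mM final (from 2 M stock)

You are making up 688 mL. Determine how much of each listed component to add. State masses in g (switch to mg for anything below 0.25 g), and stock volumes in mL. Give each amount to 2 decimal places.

sodium hydroxide 3.98 mL; malt extract 1.50 g; magnesium sulfate 13.30 mL; ammonium chloride 27.07 mL

Target volume = 688 mL = 0.688 L.
sodium hydroxide: dilute stock: 31.5 mM × 688 mL ÷ 5450 mM = 3.98 mL
malt extract: 0.218% w/v = 2.18 g/L → 2.18 × 0.688 L = 1.50 g
magnesium sulfate: C1V1 = C2V2 → 7.56 mM × 688 mL ÷ 391 mM = 13.30 mL
ammonium chloride: V = C2·V2/C1 = 78.7 mM × 688 mL ÷ 2000 mM = 27.07 mL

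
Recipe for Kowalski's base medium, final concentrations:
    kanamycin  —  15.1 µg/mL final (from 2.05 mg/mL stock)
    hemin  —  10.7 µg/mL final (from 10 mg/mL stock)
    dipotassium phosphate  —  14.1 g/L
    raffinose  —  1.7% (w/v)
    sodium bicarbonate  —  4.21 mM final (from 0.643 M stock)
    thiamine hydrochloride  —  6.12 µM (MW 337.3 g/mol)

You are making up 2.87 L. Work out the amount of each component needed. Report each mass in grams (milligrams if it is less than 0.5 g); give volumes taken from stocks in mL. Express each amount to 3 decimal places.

Scale factor relative to 1 L: 2.87.
kanamycin: C1V1 = C2V2 → 15.1 µg/mL × 2870 mL ÷ 2050 µg/mL = 21.140 mL
hemin: C1V1 = C2V2 → 10.7 µg/mL × 2870 mL ÷ 10000 µg/mL = 3.071 mL
dipotassium phosphate: 14.1 g/L × 2.87 L = 40.467 g
raffinose: 1.7 g per 100 mL × 2870 mL ÷ 100 = 48.790 g
sodium bicarbonate: dilute stock: 4.21 mM × 2870 mL ÷ 643 mM = 18.791 mL
thiamine hydrochloride: 6.12 µmol/L × 337.3 g/mol × 2.87 L ÷ 1000 = 5.924 mg

kanamycin 21.140 mL; hemin 3.071 mL; dipotassium phosphate 40.467 g; raffinose 48.790 g; sodium bicarbonate 18.791 mL; thiamine hydrochloride 5.924 mg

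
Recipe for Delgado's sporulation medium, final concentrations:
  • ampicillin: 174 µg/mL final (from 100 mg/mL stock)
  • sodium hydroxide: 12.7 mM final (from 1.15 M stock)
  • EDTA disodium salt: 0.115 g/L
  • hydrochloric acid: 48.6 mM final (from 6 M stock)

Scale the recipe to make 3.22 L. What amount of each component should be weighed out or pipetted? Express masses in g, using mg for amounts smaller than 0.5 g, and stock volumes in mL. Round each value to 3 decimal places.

Scale factor relative to 1 L: 3.22.
ampicillin: dilute stock: 174 µg/mL × 3220 mL ÷ 100000 µg/mL = 5.603 mL
sodium hydroxide: dilute stock: 12.7 mM × 3220 mL ÷ 1150 mM = 35.560 mL
EDTA disodium salt: 0.115 g/L × 3.22 L = 0.3703 g = 370.300 mg
hydrochloric acid: dilute stock: 48.6 mM × 3220 mL ÷ 6000 mM = 26.082 mL

ampicillin 5.603 mL; sodium hydroxide 35.560 mL; EDTA disodium salt 370.300 mg; hydrochloric acid 26.082 mL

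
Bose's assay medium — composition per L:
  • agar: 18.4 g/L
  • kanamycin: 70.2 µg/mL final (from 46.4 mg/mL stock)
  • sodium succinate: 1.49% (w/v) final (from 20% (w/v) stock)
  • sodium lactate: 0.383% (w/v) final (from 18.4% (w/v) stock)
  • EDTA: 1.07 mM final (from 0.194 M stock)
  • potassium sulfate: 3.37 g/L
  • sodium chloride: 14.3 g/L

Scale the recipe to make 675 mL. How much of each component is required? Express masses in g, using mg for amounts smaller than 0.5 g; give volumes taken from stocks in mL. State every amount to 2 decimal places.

agar 12.42 g; kanamycin 1.02 mL; sodium succinate 50.29 mL; sodium lactate 14.05 mL; EDTA 3.72 mL; potassium sulfate 2.27 g; sodium chloride 9.65 g

Scale factor relative to 1 L: 0.675.
agar: 18.4 g/L × 0.675 L = 12.42 g
kanamycin: V = C2·V2/C1 = 70.2 µg/mL × 675 mL ÷ 46400 µg/mL = 1.02 mL
sodium succinate: C1V1 = C2V2 → 1.49% ÷ 20% × 675 mL = 50.29 mL
sodium lactate: dilute stock: 0.383% ÷ 18.4% × 675 mL = 14.05 mL
EDTA: C1V1 = C2V2 → 1.07 mM × 675 mL ÷ 194 mM = 3.72 mL
potassium sulfate: 3.37 g/L × 0.675 L = 2.27 g
sodium chloride: 14.3 g/L × 0.675 L = 9.65 g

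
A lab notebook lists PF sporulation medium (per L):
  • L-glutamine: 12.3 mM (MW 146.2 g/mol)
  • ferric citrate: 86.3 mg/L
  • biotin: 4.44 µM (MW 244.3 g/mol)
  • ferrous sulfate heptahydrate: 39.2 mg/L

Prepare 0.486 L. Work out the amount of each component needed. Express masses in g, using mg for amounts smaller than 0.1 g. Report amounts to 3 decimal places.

Scale factor relative to 1 L: 0.486.
L-glutamine: 12.3 mmol/L × 146.2 g/mol × 0.486 L ÷ 1000 = 0.874 g
ferric citrate: 86.3 mg/L × 0.486 L = 41.942 mg
biotin: 4.44 µmol/L × 244.3 g/mol × 0.486 L ÷ 1000 = 0.527 mg
ferrous sulfate heptahydrate: 39.2 mg/L × 0.486 L = 19.051 mg

L-glutamine 0.874 g; ferric citrate 41.942 mg; biotin 0.527 mg; ferrous sulfate heptahydrate 19.051 mg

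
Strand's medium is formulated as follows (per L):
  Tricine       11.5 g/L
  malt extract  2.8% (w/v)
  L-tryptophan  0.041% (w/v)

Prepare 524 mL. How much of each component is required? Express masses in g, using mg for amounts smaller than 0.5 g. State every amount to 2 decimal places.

Working volume: 524 mL = 0.524 L.
Tricine: 11.5 g/L × 0.524 L = 6.03 g
malt extract: 2.8 g per 100 mL × 524 mL ÷ 100 = 14.67 g
L-tryptophan: 0.041 g per 100 mL × 524 mL ÷ 100 = 0.21484 g = 214.84 mg

Tricine 6.03 g; malt extract 14.67 g; L-tryptophan 214.84 mg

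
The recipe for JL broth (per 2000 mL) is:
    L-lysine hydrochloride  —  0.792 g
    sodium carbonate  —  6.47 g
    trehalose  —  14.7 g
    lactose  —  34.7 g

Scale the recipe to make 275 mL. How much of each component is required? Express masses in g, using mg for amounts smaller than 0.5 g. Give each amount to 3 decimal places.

Ratio of target to recipe volume: 275 / 2000 = 0.1375.
L-lysine hydrochloride: 0.792 g × (275 mL / 2000 mL) = 0.1089 g = 108.900 mg
sodium carbonate: 6.47 g × (275 mL / 2000 mL) = 0.890 g
trehalose: 14.7 g × (275 mL / 2000 mL) = 2.021 g
lactose: 34.7 g × (275 mL / 2000 mL) = 4.771 g

L-lysine hydrochloride 108.900 mg; sodium carbonate 0.890 g; trehalose 2.021 g; lactose 4.771 g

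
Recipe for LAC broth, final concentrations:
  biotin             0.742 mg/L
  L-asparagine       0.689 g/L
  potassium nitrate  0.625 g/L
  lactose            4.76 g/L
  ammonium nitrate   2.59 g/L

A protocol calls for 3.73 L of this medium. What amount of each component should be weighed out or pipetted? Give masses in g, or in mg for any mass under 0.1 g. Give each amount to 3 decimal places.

biotin 2.768 mg; L-asparagine 2.570 g; potassium nitrate 2.331 g; lactose 17.755 g; ammonium nitrate 9.661 g

Working volume: 3.73 L.
biotin: 0.742 mg/L × 3.73 L = 2.768 mg
L-asparagine: 0.689 g/L × 3.73 L = 2.570 g
potassium nitrate: 0.625 g/L × 3.73 L = 2.331 g
lactose: 4.76 g/L × 3.73 L = 17.755 g
ammonium nitrate: 2.59 g/L × 3.73 L = 9.661 g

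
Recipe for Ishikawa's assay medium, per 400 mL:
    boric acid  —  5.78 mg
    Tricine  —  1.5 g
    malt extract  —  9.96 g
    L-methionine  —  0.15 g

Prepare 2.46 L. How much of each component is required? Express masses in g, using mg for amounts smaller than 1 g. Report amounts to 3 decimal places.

Scale factor = 2460 mL / 400 mL = 6.15.
boric acid: 5.78 mg × (2460 mL / 400 mL) = 35.547 mg
Tricine: 1.5 g × (2460 mL / 400 mL) = 9.225 g
malt extract: 9.96 g × (2460 mL / 400 mL) = 61.254 g
L-methionine: 0.15 g × (2460 mL / 400 mL) = 0.9225 g = 922.500 mg

boric acid 35.547 mg; Tricine 9.225 g; malt extract 61.254 g; L-methionine 922.500 mg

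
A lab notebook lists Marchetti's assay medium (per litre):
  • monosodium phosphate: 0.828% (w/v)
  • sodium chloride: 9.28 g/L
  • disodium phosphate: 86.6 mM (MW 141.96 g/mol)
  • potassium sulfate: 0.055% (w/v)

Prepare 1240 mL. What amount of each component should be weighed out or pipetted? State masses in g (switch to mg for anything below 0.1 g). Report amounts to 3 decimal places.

monosodium phosphate 10.267 g; sodium chloride 11.507 g; disodium phosphate 15.244 g; potassium sulfate 0.682 g

Scale factor relative to 1 L: 1.24.
monosodium phosphate: 0.828% w/v = 8.28 g/L → 8.28 × 1.24 L = 10.267 g
sodium chloride: 9.28 g/L × 1.24 L = 11.507 g
disodium phosphate: 86.6 mmol/L × 141.96 g/mol × 1.24 L ÷ 1000 = 15.244 g
potassium sulfate: 0.055 g per 100 mL × 1240 mL ÷ 100 = 0.682 g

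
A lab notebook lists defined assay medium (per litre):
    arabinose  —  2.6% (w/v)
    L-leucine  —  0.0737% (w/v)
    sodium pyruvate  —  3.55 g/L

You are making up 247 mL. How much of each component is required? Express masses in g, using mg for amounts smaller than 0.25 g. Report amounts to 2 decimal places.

Target volume = 247 mL = 0.247 L.
arabinose: 2.6 g per 100 mL × 247 mL ÷ 100 = 6.42 g
L-leucine: 0.0737% w/v = 0.737 g/L → 0.737 × 0.247 L = 0.182039 g = 182.04 mg
sodium pyruvate: 3.55 g/L × 0.247 L = 0.88 g

arabinose 6.42 g; L-leucine 182.04 mg; sodium pyruvate 0.88 g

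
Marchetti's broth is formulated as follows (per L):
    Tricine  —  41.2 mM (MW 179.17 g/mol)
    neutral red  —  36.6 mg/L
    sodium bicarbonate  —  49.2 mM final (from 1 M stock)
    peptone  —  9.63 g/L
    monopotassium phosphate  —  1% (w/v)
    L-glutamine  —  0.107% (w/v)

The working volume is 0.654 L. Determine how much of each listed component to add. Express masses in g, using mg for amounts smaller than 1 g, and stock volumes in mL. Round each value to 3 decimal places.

Scale factor relative to 1 L: 0.654.
Tricine: 41.2 mmol/L × 179.17 g/mol × 0.654 L ÷ 1000 = 4.828 g
neutral red: 36.6 mg/L × 0.654 L = 23.936 mg
sodium bicarbonate: dilute stock: 49.2 mM × 654 mL ÷ 1000 mM = 32.177 mL
peptone: 9.63 g/L × 0.654 L = 6.298 g
monopotassium phosphate: 1 g per 100 mL × 654 mL ÷ 100 = 6.540 g
L-glutamine: 0.107 g per 100 mL × 654 mL ÷ 100 = 0.69978 g = 699.780 mg

Tricine 4.828 g; neutral red 23.936 mg; sodium bicarbonate 32.177 mL; peptone 6.298 g; monopotassium phosphate 6.540 g; L-glutamine 699.780 mg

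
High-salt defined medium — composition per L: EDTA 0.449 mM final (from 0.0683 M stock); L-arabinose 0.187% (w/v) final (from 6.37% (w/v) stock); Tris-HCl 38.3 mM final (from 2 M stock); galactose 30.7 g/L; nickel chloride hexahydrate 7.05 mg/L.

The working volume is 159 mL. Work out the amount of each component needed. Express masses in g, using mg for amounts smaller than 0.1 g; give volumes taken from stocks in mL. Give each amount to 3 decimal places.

Working volume: 159 mL = 0.159 L.
EDTA: C1V1 = C2V2 → 0.449 mM × 159 mL ÷ 68.3 mM = 1.045 mL
L-arabinose: dilute stock: 0.187% ÷ 6.37% × 159 mL = 4.668 mL
Tris-HCl: V = C2·V2/C1 = 38.3 mM × 159 mL ÷ 2000 mM = 3.045 mL
galactose: 30.7 g/L × 0.159 L = 4.881 g
nickel chloride hexahydrate: 7.05 mg/L × 0.159 L = 1.121 mg

EDTA 1.045 mL; L-arabinose 4.668 mL; Tris-HCl 3.045 mL; galactose 4.881 g; nickel chloride hexahydrate 1.121 mg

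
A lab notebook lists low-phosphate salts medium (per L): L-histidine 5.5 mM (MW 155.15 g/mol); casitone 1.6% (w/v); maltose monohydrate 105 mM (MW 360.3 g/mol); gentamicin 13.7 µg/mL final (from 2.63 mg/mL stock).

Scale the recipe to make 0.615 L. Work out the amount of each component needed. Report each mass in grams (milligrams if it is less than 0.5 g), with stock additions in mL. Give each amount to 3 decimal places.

Scale factor relative to 1 L: 0.615.
L-histidine: 5.5 mmol/L × 155.15 g/mol × 0.615 L ÷ 1000 = 0.525 g
casitone: 1.6% w/v = 16 g/L → 16 × 0.615 L = 9.840 g
maltose monohydrate: 105 mmol/L × 360.3 g/mol × 0.615 L ÷ 1000 = 23.266 g
gentamicin: dilute stock: 13.7 µg/mL × 615 mL ÷ 2630 µg/mL = 3.204 mL

L-histidine 0.525 g; casitone 9.840 g; maltose monohydrate 23.266 g; gentamicin 3.204 mL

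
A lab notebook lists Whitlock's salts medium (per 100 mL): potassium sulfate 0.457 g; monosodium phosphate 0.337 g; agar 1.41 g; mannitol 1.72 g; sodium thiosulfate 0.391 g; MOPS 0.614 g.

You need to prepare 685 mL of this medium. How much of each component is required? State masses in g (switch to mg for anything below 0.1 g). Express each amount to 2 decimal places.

Ratio of target to recipe volume: 685 / 100 = 6.85.
potassium sulfate: 0.457 g × (685 mL / 100 mL) = 3.13 g
monosodium phosphate: 0.337 g × (685 mL / 100 mL) = 2.31 g
agar: 1.41 g × (685 mL / 100 mL) = 9.66 g
mannitol: 1.72 g × (685 mL / 100 mL) = 11.78 g
sodium thiosulfate: 0.391 g × (685 mL / 100 mL) = 2.68 g
MOPS: 0.614 g × (685 mL / 100 mL) = 4.21 g

potassium sulfate 3.13 g; monosodium phosphate 2.31 g; agar 9.66 g; mannitol 11.78 g; sodium thiosulfate 2.68 g; MOPS 4.21 g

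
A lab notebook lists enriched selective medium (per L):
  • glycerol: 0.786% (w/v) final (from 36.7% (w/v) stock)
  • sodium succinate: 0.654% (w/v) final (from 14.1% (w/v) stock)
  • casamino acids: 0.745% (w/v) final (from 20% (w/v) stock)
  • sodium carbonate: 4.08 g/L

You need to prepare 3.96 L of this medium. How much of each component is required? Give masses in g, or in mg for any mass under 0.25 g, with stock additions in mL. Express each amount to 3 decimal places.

glycerol 84.811 mL; sodium succinate 183.677 mL; casamino acids 147.510 mL; sodium carbonate 16.157 g

Scale factor relative to 1 L: 3.96.
glycerol: V = C2·V2/C1 = 0.786% ÷ 36.7% × 3960 mL = 84.811 mL
sodium succinate: dilute stock: 0.654% ÷ 14.1% × 3960 mL = 183.677 mL
casamino acids: C1V1 = C2V2 → 0.745% ÷ 20% × 3960 mL = 147.510 mL
sodium carbonate: 4.08 g/L × 3.96 L = 16.157 g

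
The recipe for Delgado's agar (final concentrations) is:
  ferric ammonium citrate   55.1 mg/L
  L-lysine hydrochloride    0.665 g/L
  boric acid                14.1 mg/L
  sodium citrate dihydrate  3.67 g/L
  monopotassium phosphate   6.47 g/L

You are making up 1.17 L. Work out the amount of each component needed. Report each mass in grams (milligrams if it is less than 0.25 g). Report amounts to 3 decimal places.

ferric ammonium citrate 64.467 mg; L-lysine hydrochloride 0.778 g; boric acid 16.497 mg; sodium citrate dihydrate 4.294 g; monopotassium phosphate 7.570 g

Working volume: 1.17 L.
ferric ammonium citrate: 55.1 mg/L × 1.17 L = 64.467 mg
L-lysine hydrochloride: 0.665 g/L × 1.17 L = 0.778 g
boric acid: 14.1 mg/L × 1.17 L = 16.497 mg
sodium citrate dihydrate: 3.67 g/L × 1.17 L = 4.294 g
monopotassium phosphate: 6.47 g/L × 1.17 L = 7.570 g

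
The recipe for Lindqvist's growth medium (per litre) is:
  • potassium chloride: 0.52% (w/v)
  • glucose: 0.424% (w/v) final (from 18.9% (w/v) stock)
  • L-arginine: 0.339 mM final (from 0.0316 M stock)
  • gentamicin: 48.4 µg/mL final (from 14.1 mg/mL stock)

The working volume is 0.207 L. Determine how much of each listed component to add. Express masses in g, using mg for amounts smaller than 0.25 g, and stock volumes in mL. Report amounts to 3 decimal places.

potassium chloride 1.076 g; glucose 4.644 mL; L-arginine 2.221 mL; gentamicin 0.711 mL

Working volume: 0.207 L.
potassium chloride: 0.52% w/v = 5.2 g/L → 5.2 × 0.207 L = 1.076 g
glucose: C1V1 = C2V2 → 0.424% ÷ 18.9% × 207 mL = 4.644 mL
L-arginine: V = C2·V2/C1 = 0.339 mM × 207 mL ÷ 31.6 mM = 2.221 mL
gentamicin: V = C2·V2/C1 = 48.4 µg/mL × 207 mL ÷ 14100 µg/mL = 0.711 mL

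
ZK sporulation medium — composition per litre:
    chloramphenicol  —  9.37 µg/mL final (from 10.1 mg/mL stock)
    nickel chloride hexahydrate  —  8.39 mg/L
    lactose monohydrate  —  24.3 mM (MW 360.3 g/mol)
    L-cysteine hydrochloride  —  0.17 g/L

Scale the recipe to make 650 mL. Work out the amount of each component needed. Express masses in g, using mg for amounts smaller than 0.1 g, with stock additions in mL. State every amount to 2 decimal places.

Target volume = 650 mL = 0.65 L.
chloramphenicol: C1V1 = C2V2 → 9.37 µg/mL × 650 mL ÷ 10100 µg/mL = 0.60 mL
nickel chloride hexahydrate: 8.39 mg/L × 0.65 L = 5.45 mg
lactose monohydrate: 24.3 mmol/L × 360.3 g/mol × 0.65 L ÷ 1000 = 5.69 g
L-cysteine hydrochloride: 0.17 g/L × 0.65 L = 0.11 g

chloramphenicol 0.60 mL; nickel chloride hexahydrate 5.45 mg; lactose monohydrate 5.69 g; L-cysteine hydrochloride 0.11 g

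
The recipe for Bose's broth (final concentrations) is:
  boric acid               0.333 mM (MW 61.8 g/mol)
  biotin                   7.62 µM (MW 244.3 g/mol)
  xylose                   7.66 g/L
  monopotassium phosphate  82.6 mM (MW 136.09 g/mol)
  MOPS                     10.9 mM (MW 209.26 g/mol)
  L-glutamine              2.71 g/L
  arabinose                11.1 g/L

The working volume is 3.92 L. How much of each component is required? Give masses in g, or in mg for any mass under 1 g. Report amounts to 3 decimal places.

Scale factor relative to 1 L: 3.92.
boric acid: 0.333 mmol/L × 61.8 mg/mmol × 3.92 L = 80.671 mg
biotin: 7.62 µmol/L × 244.3 g/mol × 3.92 L ÷ 1000 = 7.297 mg
xylose: 7.66 g/L × 3.92 L = 30.027 g
monopotassium phosphate: 82.6 mmol/L × 136.09 g/mol × 3.92 L ÷ 1000 = 44.065 g
MOPS: 10.9 mmol/L × 209.26 g/mol × 3.92 L ÷ 1000 = 8.941 g
L-glutamine: 2.71 g/L × 3.92 L = 10.623 g
arabinose: 11.1 g/L × 3.92 L = 43.512 g

boric acid 80.671 mg; biotin 7.297 mg; xylose 30.027 g; monopotassium phosphate 44.065 g; MOPS 8.941 g; L-glutamine 10.623 g; arabinose 43.512 g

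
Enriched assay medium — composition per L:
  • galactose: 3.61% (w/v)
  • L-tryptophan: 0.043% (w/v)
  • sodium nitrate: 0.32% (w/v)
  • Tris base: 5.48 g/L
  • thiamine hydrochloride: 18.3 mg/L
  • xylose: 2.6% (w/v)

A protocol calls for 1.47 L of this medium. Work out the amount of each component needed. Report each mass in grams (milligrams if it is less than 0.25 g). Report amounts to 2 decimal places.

galactose 53.07 g; L-tryptophan 0.63 g; sodium nitrate 4.70 g; Tris base 8.06 g; thiamine hydrochloride 26.90 mg; xylose 38.22 g

Working volume: 1.47 L.
galactose: 3.61% w/v = 36.1 g/L → 36.1 × 1.47 L = 53.07 g
L-tryptophan: 0.043% w/v = 0.43 g/L → 0.43 × 1.47 L = 0.63 g
sodium nitrate: 0.32% w/v = 3.2 g/L → 3.2 × 1.47 L = 4.70 g
Tris base: 5.48 g/L × 1.47 L = 8.06 g
thiamine hydrochloride: 18.3 mg/L × 1.47 L = 26.90 mg
xylose: 2.6% w/v = 26 g/L → 26 × 1.47 L = 38.22 g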